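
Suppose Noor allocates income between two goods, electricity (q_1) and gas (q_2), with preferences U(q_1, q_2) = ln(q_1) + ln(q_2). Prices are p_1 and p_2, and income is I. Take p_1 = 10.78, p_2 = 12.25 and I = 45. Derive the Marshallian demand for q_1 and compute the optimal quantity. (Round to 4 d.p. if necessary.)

The MRS is q_2/q_1. Set MRS = p_1/p_2.
Rearranging, p_2·q_2 = p_1·q_1. Substituting into the budget gives p_1·q_1·(1 + 1) = I.
Demand: q_1*(p_1,p_2,I) = 0.5·I/p_1 and q_2* = 0.5·I/p_2.
At p_1=10.78, p_2=12.25, I=45: q_1* = 0.5·45/10.78 = 2.0872.

q_1* = 2.0872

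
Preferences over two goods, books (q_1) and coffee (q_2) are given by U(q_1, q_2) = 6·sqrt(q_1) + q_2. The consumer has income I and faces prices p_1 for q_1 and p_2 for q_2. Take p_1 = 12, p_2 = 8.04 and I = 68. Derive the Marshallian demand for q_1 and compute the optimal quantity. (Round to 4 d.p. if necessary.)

Set MRS = p_1/p_2: 3·q_1^(−1/2) = p_1/p_2.
Thus q_1* = (3·p_2/p_1)² — independent of I — with the rest of income spent on q_2.
Plugging in: q_1* = (3·8.04/12)² = 4.0401.

q_1* = 4.0401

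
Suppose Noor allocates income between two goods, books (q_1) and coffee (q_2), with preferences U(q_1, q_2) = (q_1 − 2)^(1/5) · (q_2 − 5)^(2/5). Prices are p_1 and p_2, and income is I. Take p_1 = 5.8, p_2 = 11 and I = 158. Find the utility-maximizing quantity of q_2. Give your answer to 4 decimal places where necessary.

This is Cobb-Douglas in (q_1−2, q_2−5): tangency gives 0.2·p_2·(q_2−5) = 0.4·p_1·(q_1−2).
Substituting into the budget: q_1* = 2 + 1/3·(I − 2·p_1 − 5·p_2)/p_1, and q_2* = 5 + 2/3·(…)/p_2.
Discretionary income = 158 − 2·5.8 − 5·11 = 91.4; q_2* = 5 + 2/3·91.4/11 = 10.5394.

q_2* = 10.5394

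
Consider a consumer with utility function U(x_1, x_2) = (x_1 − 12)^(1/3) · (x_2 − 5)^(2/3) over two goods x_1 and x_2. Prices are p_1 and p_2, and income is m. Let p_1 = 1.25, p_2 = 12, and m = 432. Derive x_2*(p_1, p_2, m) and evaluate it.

MRS = (1/2)·(x_2−5)/(x_1−12). Tangency with p_1/p_2 gives x_2−5 = 2·(p_1/p_2)·(x_1−12).
Substituting into the budget: x_1* = 12 + 1/3·(m − 12·p_1 − 5·p_2)/p_1, and x_2* = 5 + 2/3·(…)/p_2.
Discretionary income = 432 − 12·1.25 − 5·12 = 357; x_2* = 5 + 2/3·357/12 = 24.8333.

x_2* = 24.8333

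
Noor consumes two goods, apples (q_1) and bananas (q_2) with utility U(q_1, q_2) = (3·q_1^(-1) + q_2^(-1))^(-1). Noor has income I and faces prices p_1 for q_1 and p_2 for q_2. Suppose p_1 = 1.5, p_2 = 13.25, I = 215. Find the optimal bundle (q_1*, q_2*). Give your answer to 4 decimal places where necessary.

From the CES first-order condition, 3·(q_2/q_1)^(2) = p_1/p_2.
Solve for the ratio: q_2/q_1 = [(1/3)·p_1/p_2]^(0.5).
Substitute q_2 = (q_2/q_1)·q_1 into the budget: q_1* = I/(p_1 + p_2·(q_2/q_1)).
Numerically q_2/q_1 = 0.194257, so q_1* = 215/(1.5 + 13.25·0.194257) = 52.7749 and q_2* = 0.194257·52.7749 = 10.2519.

q_1* = 52.7749, q_2* = 10.2519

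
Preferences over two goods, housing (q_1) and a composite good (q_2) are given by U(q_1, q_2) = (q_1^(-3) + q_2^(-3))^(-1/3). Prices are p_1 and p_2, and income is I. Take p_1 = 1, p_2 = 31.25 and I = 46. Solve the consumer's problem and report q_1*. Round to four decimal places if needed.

MU_q_1 ∝ q_1^(-4), MU_q_2 ∝ q_2^(-4), so MRS = (q_2/q_1)^(4) = p_1/p_2.
Solve for the ratio: q_2/q_1 = [p_1/p_2]^(0.25).
Substitute q_2 = (q_2/q_1)·q_1 into the budget: q_1* = I/(p_1 + p_2·(q_2/q_1)).
Numerically q_2/q_1 = 0.422949, so q_1* = 46/(1 + 31.25·0.422949) = 3.2355.

q_1* = 3.2355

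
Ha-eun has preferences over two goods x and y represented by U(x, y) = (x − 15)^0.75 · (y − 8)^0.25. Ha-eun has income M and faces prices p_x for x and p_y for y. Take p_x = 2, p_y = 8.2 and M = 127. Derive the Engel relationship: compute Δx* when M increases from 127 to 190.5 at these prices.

Δx* = 23.8125

This is Cobb-Douglas in (x−15, y−8): tangency gives 0.75·p_y·(y−8) = 0.25·p_x·(x−15).
Substituting into the budget: x* = 15 + 0.75·(M − 15·p_x − 8·p_y)/p_x, and y* = 8 + 0.25·(…)/p_y.
Discretionary income = 127 − 15·2 − 8·8.2 = 31.4; x* = 15 + 0.75·31.4/2 = 26.775.
At M' = 190.5: x* = 50.5875. Change: 50.5875 − 26.775 = 23.8125.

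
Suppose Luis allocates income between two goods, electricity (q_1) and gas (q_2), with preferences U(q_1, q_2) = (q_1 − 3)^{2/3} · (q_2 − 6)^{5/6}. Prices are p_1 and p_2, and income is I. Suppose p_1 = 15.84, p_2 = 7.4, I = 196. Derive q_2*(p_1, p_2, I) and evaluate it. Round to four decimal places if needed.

MRS = (4/5)·(q_2−6)/(q_1−3). Tangency with p_1/p_2 gives q_2−6 = (5/4)·(p_1/p_2)·(q_1−3).
After buying the subsistence bundle (3, 6), a share 4/9 of the remaining income goes to q_1: q_1* = 3 + 4/9·(I − 3p_1 − 6p_2)/p_1.
Discretionary income = 196 − 3·15.84 − 6·7.4 = 104.08; q_2* = 6 + 5/9·104.08/7.4 = 13.8138.

q_2* = 13.8138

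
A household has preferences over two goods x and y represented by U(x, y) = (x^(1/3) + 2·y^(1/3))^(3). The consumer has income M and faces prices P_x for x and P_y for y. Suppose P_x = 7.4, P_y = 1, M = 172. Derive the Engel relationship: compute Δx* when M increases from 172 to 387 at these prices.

With the ratio pinned down, the budget gives x* = M/(P_x + P_y·(y/x)) and y* = (y/x)·x*.
Numerically y/x = 56.936737, so x* = 172/(7.4 + 1·56.936737) = 2.6734.
At M' = 387: x* = 6.0152. Change: 6.0152 − 2.6734 = 3.3418.

Δx* = 3.3418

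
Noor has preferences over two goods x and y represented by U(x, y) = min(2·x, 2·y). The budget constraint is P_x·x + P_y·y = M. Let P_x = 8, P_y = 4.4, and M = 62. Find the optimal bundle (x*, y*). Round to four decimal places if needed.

x* = 5, y* = 5

Leontief preferences: the optimum is at the kink where x/2 = y/2, i.e. y = x.
Budget: P_x·x + P_y·x = M, so (2·P_x + 2·P_y)·x = 2·M.
Demand: x*(P_x,P_y,M) = 2·M/(2·P_x + 2·P_y), y* = 2·M/(2·P_x + 2·P_y).
Here 2·8 + 2·4.4 = 24.8, giving x* = 5 and y* = 5.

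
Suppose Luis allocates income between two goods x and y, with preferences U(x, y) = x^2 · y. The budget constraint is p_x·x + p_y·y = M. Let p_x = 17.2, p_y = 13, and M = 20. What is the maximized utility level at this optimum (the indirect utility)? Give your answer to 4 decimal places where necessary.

V = 0.3082

At p_x=17.2, p_y=13, M=20: x* = 2/3·20/17.2 = 0.7752, y* = 0.5128.
Utility at the optimum: U(0.7752, 0.5128) = 0.3082.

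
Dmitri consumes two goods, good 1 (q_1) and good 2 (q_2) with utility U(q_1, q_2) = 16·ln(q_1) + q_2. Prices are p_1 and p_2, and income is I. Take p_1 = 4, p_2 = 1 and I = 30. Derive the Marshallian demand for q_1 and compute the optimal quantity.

So q_1*(p_1,p_2) = 16·p_2/p_1, independent of income; and q_2* = (I − 16·p_2)/p_2.
At the given prices: q_1* = 16·1/4 = 4.

q_1* = 4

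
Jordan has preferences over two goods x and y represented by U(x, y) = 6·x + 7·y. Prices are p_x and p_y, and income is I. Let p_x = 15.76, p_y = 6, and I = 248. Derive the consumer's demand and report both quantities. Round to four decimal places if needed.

Perfect substitutes: compare marginal utility per dollar. 6/p_x vs 7/p_y → 0.3807 vs 1.1667.
y gives more utility per dollar, so spend all income on y: y* = I/p_y, x* = 0.
Numerically: x* = 0, y* = 41.3333.

x* = 0, y* = 41.3333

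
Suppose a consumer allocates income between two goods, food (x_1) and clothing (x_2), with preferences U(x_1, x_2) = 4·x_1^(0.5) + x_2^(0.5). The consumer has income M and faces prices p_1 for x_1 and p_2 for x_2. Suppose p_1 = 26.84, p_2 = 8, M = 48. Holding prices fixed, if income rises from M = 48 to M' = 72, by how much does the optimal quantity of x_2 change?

Δx_2* = 0.52

From the CES first-order condition, 4·(x_2/x_1)^(0.5) = p_1/p_2.
Solve for the ratio: x_2/x_1 = [(1/4)·p_1/p_2]^(2).
Substitute x_2 = (x_2/x_1)·x_1 into the budget: x_1* = M/(p_1 + p_2·(x_2/x_1)).
Numerically x_2/x_1 = 0.703502, so x_1* = 48/(26.84 + 8·0.703502) = 1.4784 and x_2* = 0.703502·1.4784 = 1.04.
At M' = 72: x_2* = 1.5601. Change: 1.5601 − 1.04 = 0.52.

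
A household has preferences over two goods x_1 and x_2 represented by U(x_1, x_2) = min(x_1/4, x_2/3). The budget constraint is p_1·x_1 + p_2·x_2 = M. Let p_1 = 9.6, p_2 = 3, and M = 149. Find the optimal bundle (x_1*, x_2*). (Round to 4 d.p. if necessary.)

With perfect complements, no substitution: consume in ratio x_1:x_2 = 4:3.
Budget: p_1·x_1 + p_2·(3/4)·x_1 = M, so (4·p_1 + 3·p_2)·x_1 = 4·M.
Demand: x_1*(p_1,p_2,M) = 4·M/(4·p_1 + 3·p_2), x_2* = 3·M/(4·p_1 + 3·p_2).
Here 4·9.6 + 3·3 = 47.4, giving x_1* = 12.5738 and x_2* = 9.4304.

x_1* = 12.5738, x_2* = 9.4304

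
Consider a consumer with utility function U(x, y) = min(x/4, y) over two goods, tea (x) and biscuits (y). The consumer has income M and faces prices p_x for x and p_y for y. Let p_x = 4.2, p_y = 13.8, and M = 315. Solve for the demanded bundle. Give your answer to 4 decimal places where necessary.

Here 4·4.2 + 13.8 = 30.6, giving x* = 41.1765 and y* = 10.2941.

x* = 41.1765, y* = 10.2941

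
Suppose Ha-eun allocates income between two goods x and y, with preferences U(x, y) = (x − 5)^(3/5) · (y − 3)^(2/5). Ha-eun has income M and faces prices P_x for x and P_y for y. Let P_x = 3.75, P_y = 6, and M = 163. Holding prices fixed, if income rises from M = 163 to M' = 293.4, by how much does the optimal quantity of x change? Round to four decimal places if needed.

Δx* = 20.864

MRS = (3/2)·(y−3)/(x−5). Tangency with P_x/P_y gives y−3 = (2/3)·(P_x/P_y)·(x−5).
Substituting into the budget: x* = 5 + 0.6·(M − 5·P_x − 3·P_y)/P_x, and y* = 3 + 0.4·(…)/P_y.
Discretionary income = 163 − 5·3.75 − 3·6 = 126.25; x* = 5 + 0.6·126.25/3.75 = 25.2.
At M' = 293.4: x* = 46.064. Change: 46.064 − 25.2 = 20.864.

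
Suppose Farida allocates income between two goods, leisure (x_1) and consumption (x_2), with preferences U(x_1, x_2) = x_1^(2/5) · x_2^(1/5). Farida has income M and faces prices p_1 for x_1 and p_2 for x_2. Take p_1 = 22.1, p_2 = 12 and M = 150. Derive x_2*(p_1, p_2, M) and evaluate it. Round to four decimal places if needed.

x_2* = 4.1667

The MRS is 2·x_2/x_1. Set MRS = p_1/p_2.
Rearranging, p_2·x_2 = (1/2)·p_1·x_1. Substituting into the budget gives p_1·x_1·(1 + (1/2)) = M.
Demand: x_1*(p_1,p_2,M) = 2/3·M/p_1 and x_2* = 1/3·M/p_2.
At p_1=22.1, p_2=12, M=150: x_2* = 1/3·150/12 = 4.1667.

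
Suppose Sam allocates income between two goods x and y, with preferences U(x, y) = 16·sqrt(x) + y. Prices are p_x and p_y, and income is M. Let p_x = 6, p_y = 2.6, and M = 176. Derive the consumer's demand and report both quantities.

MU_x = 8/√x, MU_y = 1. Tangency: 8/√x = p_x/p_y.
Solve: √x = 8·p_y/p_x, so x*(p_x,p_y) = (8·p_y/p_x)², and y* = (M − p_x·x*)/p_y.
Plugging in: x* = (8·2.6/6)² = 12.0178, y* = 39.959.

x* = 12.0178, y* = 39.959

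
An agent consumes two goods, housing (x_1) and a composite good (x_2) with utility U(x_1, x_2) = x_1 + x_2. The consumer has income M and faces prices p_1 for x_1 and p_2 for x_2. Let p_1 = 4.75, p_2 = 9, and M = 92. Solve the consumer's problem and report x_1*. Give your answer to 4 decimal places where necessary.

Perfect substitutes: compare marginal utility per dollar. 1/p_1 vs 1/p_2 → 0.2105 vs 0.1111.
x_1 gives more utility per dollar, so spend all income on x_1: x_1* = M/p_1, x_2* = 0.
Numerically: x_1* = 19.3684, x_2* = 0.

x_1* = 19.3684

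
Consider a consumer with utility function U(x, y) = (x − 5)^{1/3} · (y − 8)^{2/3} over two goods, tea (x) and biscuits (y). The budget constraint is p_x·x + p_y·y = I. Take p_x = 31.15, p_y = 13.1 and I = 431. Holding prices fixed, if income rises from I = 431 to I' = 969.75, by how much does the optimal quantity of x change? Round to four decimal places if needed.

This is Cobb-Douglas in (x−5, y−8): tangency gives 1/3·p_y·(y−8) = 2/3·p_x·(x−5).
After buying the subsistence bundle (5, 8), a share 1/3 of the remaining income goes to x: x* = 5 + 1/3·(I − 5p_x − 8p_y)/p_x.
Discretionary income = 431 − 5·31.15 − 8·13.1 = 170.45; x* = 5 + 1/3·170.45/31.15 = 6.824.
At I' = 969.75: x* = 12.5891. Change: 12.5891 − 6.824 = 5.7651.

Δx* = 5.7651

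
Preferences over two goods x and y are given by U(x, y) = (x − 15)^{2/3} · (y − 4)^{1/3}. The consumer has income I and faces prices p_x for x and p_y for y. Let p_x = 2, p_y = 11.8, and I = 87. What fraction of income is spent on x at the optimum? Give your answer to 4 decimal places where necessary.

Let x' = x−15, y' = y−4. MRS = 2·y'/x' = p_x/p_y.
Substituting into the budget: x* = 15 + 2/3·(I − 15·p_x − 4·p_y)/p_x, and y* = 4 + 1/3·(…)/p_y.
Discretionary income = 87 − 15·2 − 4·11.8 = 9.8; x* = 15 + 2/3·9.8/2 = 18.2667; y* = 4 + 1/3·9.8/11.8 = 4.2768.
Expenditure on x: 2·18.2667 = 36.5333; share = 0.4199.

share on x = 0.4199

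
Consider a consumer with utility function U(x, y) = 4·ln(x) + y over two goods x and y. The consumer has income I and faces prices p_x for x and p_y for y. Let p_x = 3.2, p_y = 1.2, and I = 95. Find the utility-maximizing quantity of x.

At the given prices: x* = 4·1.2/3.2 = 1.5.

x* = 1.5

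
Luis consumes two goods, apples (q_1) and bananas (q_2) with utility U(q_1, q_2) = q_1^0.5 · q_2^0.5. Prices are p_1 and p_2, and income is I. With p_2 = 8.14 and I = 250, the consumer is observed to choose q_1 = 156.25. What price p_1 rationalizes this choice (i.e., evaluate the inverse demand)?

MU_q_1/MU_q_2 = (0.5·q_2)/(0.5·q_1); tangency sets this equal to p_1/p_2.
Rearranging, p_2·q_2 = p_1·q_1. Substituting into the budget gives p_1·q_1·(1 + 1) = I.
Demand: q_1*(p_1,p_2,I) = 0.5·I/p_1 and q_2* = 0.5·I/p_2.
Set q_1* = 156.25 in the demand function and solve for p_1: p_1 = 0.8.

p_1 = 0.8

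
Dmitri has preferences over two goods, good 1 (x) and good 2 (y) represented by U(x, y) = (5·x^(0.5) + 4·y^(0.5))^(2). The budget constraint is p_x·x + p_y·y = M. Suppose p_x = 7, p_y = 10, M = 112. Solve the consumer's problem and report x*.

x* = 11.0497

From the CES first-order condition, (5/4)·(y/x)^(0.5) = p_x/p_y.
Hence y/x = ((4/5)·p_x/p_y)^(1/(0.5)), i.e. raised to the 2 power.
With the ratio pinned down, the budget gives x* = M/(p_x + p_y·(y/x)) and y* = (y/x)·x*.
Numerically y/x = 0.3136, so x* = 112/(7 + 10·0.3136) = 11.0497.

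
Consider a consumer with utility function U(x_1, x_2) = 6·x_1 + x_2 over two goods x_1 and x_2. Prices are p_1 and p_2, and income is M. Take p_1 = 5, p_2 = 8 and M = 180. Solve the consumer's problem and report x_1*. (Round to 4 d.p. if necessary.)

x_1* = 36

Perfect substitutes: compare marginal utility per dollar. 6/p_1 vs 1/p_2 → 1.2 vs 0.125.
x_1 gives more utility per dollar, so spend all income on x_1: x_1* = M/p_1, x_2* = 0.
Numerically: x_1* = 36, x_2* = 0.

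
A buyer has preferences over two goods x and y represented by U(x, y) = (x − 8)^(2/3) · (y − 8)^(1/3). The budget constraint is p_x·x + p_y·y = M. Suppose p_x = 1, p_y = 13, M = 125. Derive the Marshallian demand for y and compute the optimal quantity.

MRS = 2·(y−8)/(x−8). Tangency with p_x/p_y gives y−8 = (1/2)·(p_x/p_y)·(x−8).
Substituting into the budget: x* = 8 + 2/3·(M − 8·p_x − 8·p_y)/p_x, and y* = 8 + 1/3·(…)/p_y.
Discretionary income = 125 − 8·1 − 8·13 = 13; y* = 8 + 1/3·13/13 = 8.3333.

y* = 8.3333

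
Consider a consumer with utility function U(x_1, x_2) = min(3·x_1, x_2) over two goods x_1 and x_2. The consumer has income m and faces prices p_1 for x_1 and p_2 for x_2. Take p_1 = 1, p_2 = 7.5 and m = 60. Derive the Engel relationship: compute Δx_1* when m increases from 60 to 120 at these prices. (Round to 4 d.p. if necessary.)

Here 1 + 3·7.5 = 23.5, giving x_1* = 2.5532.
At m' = 120: x_1* = 5.1064. Change: 5.1064 − 2.5532 = 2.5532.

Δx_1* = 2.5532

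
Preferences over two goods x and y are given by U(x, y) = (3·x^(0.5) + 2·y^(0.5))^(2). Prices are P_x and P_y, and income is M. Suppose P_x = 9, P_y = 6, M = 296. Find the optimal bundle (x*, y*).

MRS = MU_x/MU_y = (3/2)·(y/x)^(0.5). Set equal to P_x/P_y.
Hence y/x = ((2/3)·P_x/P_y)^(1/(0.5)), i.e. raised to the 2 power.
Substitute y = (y/x)·x into the budget: x* = M/(P_x + P_y·(y/x)).
Numerically y/x = 1, so x* = 296/(9 + 6·1) = 19.7333 and y* = 1·19.7333 = 19.7333.

x* = 19.7333, y* = 19.7333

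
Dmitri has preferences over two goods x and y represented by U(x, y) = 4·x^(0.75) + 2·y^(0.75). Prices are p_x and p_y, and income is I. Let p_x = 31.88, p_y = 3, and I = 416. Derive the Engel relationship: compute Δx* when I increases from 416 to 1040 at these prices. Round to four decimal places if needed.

Δx* = 0.2575

MU_x ∝ 4·x^(-0.25), MU_y ∝ 2·y^(-0.25), so MRS = 2·(y/x)^(0.25) = p_x/p_y.
Hence y/x = ((1/2)·p_x/p_y)^(1/(0.25)), i.e. raised to the 4 power.
With the ratio pinned down, the budget gives x* = I/(p_x + p_y·(y/x)) and y* = (y/x)·x*.
Numerically y/x = 797.01822, so x* = 416/(31.88 + 3·797.01822) = 0.1717.
At I' = 1040: x* = 0.4292. Change: 0.4292 − 0.1717 = 0.2575.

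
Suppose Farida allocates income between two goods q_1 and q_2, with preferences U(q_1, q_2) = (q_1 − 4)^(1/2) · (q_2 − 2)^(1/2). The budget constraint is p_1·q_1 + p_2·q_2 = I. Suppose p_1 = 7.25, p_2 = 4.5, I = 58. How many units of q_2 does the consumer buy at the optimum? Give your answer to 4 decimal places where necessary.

q_2* = 4.2222

Let q_1' = q_1−4, q_2' = q_2−2. MRS = q_2'/q_1' = p_1/p_2.
Substituting into the budget: q_1* = 4 + 0.5·(I − 4·p_1 − 2·p_2)/p_1, and q_2* = 2 + 0.5·(…)/p_2.
Discretionary income = 58 − 4·7.25 − 2·4.5 = 20; q_2* = 2 + 0.5·20/4.5 = 4.2222.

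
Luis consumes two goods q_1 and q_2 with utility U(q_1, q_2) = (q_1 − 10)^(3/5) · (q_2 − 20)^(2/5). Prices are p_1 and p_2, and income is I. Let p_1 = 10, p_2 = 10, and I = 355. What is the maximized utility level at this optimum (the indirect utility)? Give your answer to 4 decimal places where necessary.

V = 2.8059

Let q_1' = q_1−10, q_2' = q_2−20. MRS = (3/2)·q_2'/q_1' = p_1/p_2.
Substituting into the budget: q_1* = 10 + 0.6·(I − 10·p_1 − 20·p_2)/p_1, and q_2* = 20 + 0.4·(…)/p_2.
Discretionary income = 355 − 10·10 − 20·10 = 55; q_1* = 10 + 0.6·55/10 = 13.3; q_2* = 20 + 0.4·55/10 = 22.2.
Utility at the optimum: U(13.3, 22.2) = 2.8059.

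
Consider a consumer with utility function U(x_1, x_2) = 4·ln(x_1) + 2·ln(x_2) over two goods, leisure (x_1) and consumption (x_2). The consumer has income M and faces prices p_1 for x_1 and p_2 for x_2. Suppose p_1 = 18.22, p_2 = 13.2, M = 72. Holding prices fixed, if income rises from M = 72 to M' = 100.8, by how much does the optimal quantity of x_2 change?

Δx_2* = 0.7273

The MRS is 2·x_2/x_1. Set MRS = p_1/p_2.
Rearranging, p_2·x_2 = (1/2)·p_1·x_1. Substituting into the budget gives p_1·x_1·(1 + (1/2)) = M.
Demand: x_1*(p_1,p_2,M) = 2/3·M/p_1 and x_2* = 1/3·M/p_2.
At p_1=18.22, p_2=13.2, M=72: x_2* = 1/3·72/13.2 = 1.8182.
At M' = 100.8: x_2* = 2.5455. Change: 2.5455 − 1.8182 = 0.7273.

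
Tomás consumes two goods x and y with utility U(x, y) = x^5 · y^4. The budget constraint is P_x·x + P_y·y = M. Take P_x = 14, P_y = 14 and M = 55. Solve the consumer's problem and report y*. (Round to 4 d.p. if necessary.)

y* = 1.746

Tangency: MRS = (5/4)·y/x = P_x/P_y.
Rearranging, P_y·y = (4/5)·P_x·x. Substituting into the budget gives P_x·x·(1 + (4/5)) = M.
Demand: x*(P_x,P_y,M) = 5/9·M/P_x and y* = 4/9·M/P_y.
At P_x=14, P_y=14, M=55: y* = 4/9·55/14 = 1.746.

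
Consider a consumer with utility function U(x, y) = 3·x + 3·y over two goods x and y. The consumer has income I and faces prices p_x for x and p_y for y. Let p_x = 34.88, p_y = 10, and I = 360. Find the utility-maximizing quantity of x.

Perfect substitutes: compare marginal utility per dollar. 3/p_x vs 3/p_y → 0.086 vs 0.3.
y gives more utility per dollar, so spend all income on y: y* = I/p_y, x* = 0.
Numerically: x* = 0, y* = 36.

x* = 0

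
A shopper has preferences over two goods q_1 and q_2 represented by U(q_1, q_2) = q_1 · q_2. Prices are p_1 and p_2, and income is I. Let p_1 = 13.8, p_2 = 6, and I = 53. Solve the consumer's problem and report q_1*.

q_1* = 1.9203

MU_q_1/MU_q_2 = (q_2)/(q_1); tangency sets this equal to p_1/p_2.
So p_2·q_2 = p_1·q_1; combined with the budget, a share 0.5 of income goes to q_1.
Demand: q_1*(p_1,p_2,I) = 0.5·I/p_1 and q_2* = 0.5·I/p_2.
At p_1=13.8, p_2=6, I=53: q_1* = 0.5·53/13.8 = 1.9203.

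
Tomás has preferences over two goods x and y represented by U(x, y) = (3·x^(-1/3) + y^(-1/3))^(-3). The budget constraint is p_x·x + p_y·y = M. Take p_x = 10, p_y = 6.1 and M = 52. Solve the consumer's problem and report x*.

x* = 3.7472

MU_x ∝ 3·x^(-4/3), MU_y ∝ y^(-4/3), so MRS = 3·(y/x)^(4/3) = p_x/p_y.
Hence y/x = ((1/3)·p_x/p_y)^(1/(4/3)), i.e. raised to the 0.75 power.
With the ratio pinned down, the budget gives x* = M/(p_x + p_y·(y/x)) and y* = (y/x)·x*.
Numerically y/x = 0.635568, so x* = 52/(10 + 6.1·0.635568) = 3.7472.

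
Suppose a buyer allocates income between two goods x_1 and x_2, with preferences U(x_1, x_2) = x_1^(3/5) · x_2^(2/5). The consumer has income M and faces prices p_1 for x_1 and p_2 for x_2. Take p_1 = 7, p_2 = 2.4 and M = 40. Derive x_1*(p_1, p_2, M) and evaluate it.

At p_1=7, p_2=2.4, M=40: x_1* = 0.6·40/7 = 3.4286.

x_1* = 3.4286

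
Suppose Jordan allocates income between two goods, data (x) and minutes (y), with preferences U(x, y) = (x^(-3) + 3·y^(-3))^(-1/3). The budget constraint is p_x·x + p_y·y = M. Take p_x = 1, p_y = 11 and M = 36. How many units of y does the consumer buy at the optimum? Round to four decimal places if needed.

With the ratio pinned down, the budget gives x* = M/(p_x + p_y·(y/x)) and y* = (y/x)·x*.
Numerically y/x = 0.722657, so x* = 36/(1 + 11·0.722657) = 4.0227 and y* = 0.722657·4.0227 = 2.907.

y* = 2.907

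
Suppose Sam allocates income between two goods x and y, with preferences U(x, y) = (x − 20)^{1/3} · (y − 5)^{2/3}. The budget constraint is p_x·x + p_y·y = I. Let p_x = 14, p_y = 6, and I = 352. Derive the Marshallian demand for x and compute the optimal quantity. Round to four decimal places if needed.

MRS = (1/2)·(y−5)/(x−20). Tangency with p_x/p_y gives y−5 = 2·(p_x/p_y)·(x−20).
Substituting into the budget: x* = 20 + 1/3·(I − 20·p_x − 5·p_y)/p_x, and y* = 5 + 2/3·(…)/p_y.
Discretionary income = 352 − 20·14 − 5·6 = 42; x* = 20 + 1/3·42/14 = 21.

x* = 21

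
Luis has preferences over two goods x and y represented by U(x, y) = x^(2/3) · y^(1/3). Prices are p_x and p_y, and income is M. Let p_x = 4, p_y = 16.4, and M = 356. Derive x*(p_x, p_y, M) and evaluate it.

The MRS is 2·y/x. Set MRS = p_x/p_y.
Rearranging, p_y·y = (1/2)·p_x·x. Substituting into the budget gives p_x·x·(1 + (1/2)) = M.
Demand: x*(p_x,p_y,M) = 2/3·M/p_x and y* = 1/3·M/p_y.
At p_x=4, p_y=16.4, M=356: x* = 2/3·356/4 = 59.3333.

x* = 59.3333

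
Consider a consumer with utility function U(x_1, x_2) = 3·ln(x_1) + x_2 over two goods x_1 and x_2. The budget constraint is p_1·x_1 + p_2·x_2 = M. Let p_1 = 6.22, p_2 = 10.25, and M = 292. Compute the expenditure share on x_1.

share on x_1 = 0.1053

MU_x_1 = 3/x_1, MU_x_2 = 1. Tangency: 3/x_1 = p_1/p_2.
So x_1*(p_1,p_2) = 3·p_2/p_1, independent of income; and x_2* = (M − 3·p_2)/p_2.
At the given prices: x_1* = 3·10.25/6.22 = 4.9437, and x_2* = 25.4878.
Expenditure on x_1: 6.22·4.9437 = 30.75; share = 0.1053.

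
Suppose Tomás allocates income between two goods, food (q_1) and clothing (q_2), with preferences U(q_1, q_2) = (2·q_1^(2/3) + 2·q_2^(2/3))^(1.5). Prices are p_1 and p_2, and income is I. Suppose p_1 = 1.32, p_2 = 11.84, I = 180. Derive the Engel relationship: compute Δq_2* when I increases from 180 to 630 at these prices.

Δq_2* = 0.4666

MU_q_1 ∝ 2·q_1^(-1/3), MU_q_2 ∝ 2·q_2^(-1/3), so MRS = (q_2/q_1)^(1/3) = p_1/p_2.
Solve for the ratio: q_2/q_1 = [p_1/p_2]^(3).
Substitute q_2 = (q_2/q_1)·q_1 into the budget: q_1* = I/(p_1 + p_2·(q_2/q_1)).
Numerically q_2/q_1 = 0.001386, so q_1* = 180/(1.32 + 11.84·0.001386) = 134.6895 and q_2* = 0.001386·134.6895 = 0.1866.
At I' = 630: q_2* = 0.6532. Change: 0.6532 − 0.1866 = 0.4666.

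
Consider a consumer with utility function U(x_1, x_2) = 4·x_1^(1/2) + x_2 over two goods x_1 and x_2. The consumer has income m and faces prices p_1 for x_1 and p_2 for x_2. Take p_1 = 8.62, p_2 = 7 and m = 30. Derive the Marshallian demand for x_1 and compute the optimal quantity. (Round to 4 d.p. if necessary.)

Utility is quasi-linear in x_2; the FOC for x_1 is 2/√x_1 = p_1/p_2.
Thus x_1* = (2·p_2/p_1)² — independent of m — with the rest of income spent on x_2.
Plugging in: x_1* = (2·7/8.62)² = 2.6378.

x_1* = 2.6378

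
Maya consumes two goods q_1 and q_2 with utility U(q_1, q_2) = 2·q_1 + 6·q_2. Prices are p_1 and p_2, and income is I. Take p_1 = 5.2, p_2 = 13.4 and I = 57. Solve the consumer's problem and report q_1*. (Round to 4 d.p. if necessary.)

q_1* = 0

q_2 gives more utility per dollar, so spend all income on q_2: q_2* = I/p_2, q_1* = 0.
Numerically: q_1* = 0, q_2* = 4.2537.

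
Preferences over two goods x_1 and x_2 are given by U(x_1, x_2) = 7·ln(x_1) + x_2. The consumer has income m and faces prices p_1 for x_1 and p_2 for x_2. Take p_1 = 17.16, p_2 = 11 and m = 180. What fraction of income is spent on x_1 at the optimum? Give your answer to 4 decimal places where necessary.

MU_x_1 = 7/x_1, MU_x_2 = 1. Tangency: 7/x_1 = p_1/p_2.
So x_1*(p_1,p_2) = 7·p_2/p_1, independent of income; and x_2* = (m − 7·p_2)/p_2.
At the given prices: x_1* = 7·11/17.16 = 4.4872, and x_2* = 9.3636.
Expenditure on x_1: 17.16·4.4872 = 77; share = 0.4278.

share on x_1 = 0.4278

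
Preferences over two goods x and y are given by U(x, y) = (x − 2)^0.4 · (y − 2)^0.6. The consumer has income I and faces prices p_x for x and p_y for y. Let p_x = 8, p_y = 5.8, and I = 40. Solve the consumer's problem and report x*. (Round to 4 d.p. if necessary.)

x* = 2.62

Discretionary income = 40 − 2·8 − 2·5.8 = 12.4; x* = 2 + 0.4·12.4/8 = 2.62.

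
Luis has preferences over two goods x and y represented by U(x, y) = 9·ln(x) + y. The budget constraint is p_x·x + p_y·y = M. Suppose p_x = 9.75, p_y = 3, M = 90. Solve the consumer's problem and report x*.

MU_x = 9/x, MU_y = 1. Tangency: 9/x = p_x/p_y.
So x*(p_x,p_y) = 9·p_y/p_x, independent of income; and y* = (M − 9·p_y)/p_y.
At the given prices: x* = 9·3/9.75 = 2.7692.

x* = 2.7692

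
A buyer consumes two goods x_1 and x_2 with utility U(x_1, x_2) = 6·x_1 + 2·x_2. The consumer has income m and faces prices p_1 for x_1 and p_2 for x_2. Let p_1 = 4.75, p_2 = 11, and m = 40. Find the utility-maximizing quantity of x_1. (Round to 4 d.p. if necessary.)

x_1* = 8.4211

x_1 gives more utility per dollar, so spend all income on x_1: x_1* = m/p_1, x_2* = 0.
Numerically: x_1* = 8.4211, x_2* = 0.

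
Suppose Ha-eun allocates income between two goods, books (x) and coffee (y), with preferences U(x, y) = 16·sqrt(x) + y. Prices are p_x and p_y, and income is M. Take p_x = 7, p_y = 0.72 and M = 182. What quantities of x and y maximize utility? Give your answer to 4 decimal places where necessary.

Utility is quasi-linear in y; the FOC for x is 8/√x = p_x/p_y.
Solve: √x = 8·p_y/p_x, so x*(p_x,p_y) = (8·p_y/p_x)², and y* = (M − p_x·x*)/p_y.
Plugging in: x* = (8·0.72/7)² = 0.6771, y* = 246.1949.

x* = 0.6771, y* = 246.1949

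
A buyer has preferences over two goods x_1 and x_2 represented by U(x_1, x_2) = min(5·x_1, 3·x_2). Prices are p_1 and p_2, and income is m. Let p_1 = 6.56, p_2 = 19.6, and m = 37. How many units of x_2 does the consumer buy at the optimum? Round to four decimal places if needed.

x_2* = 1.5721

With perfect complements, no substitution: consume in ratio x_1:x_2 = 3:5.
Budget: p_1·x_1 + p_2·(5/3)·x_1 = m, so (3·p_1 + 5·p_2)·x_1 = 3·m.
Demand: x_1*(p_1,p_2,m) = 3·m/(3·p_1 + 5·p_2), x_2* = 5·m/(3·p_1 + 5·p_2).
Here 3·6.56 + 5·19.6 = 117.68, giving x_2* = 1.5721.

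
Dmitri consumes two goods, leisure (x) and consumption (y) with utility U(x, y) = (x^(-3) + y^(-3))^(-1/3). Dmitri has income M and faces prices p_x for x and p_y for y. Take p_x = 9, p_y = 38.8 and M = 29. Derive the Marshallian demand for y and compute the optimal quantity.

y* = 0.5602

MU_x ∝ x^(-4), MU_y ∝ y^(-4), so MRS = (y/x)^(4) = p_x/p_y.
Solve for the ratio: y/x = [p_x/p_y]^(0.25).
With the ratio pinned down, the budget gives x* = M/(p_x + p_y·(y/x)) and y* = (y/x)·x*.
Numerically y/x = 0.693989, so x* = 29/(9 + 38.8·0.693989) = 0.8072 and y* = 0.693989·0.8072 = 0.5602.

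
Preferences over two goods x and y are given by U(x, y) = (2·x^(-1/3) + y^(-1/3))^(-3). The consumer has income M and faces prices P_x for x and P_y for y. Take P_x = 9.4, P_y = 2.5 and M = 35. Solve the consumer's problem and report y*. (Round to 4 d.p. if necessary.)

y* = 4.1892

MRS = MU_x/MU_y = 2·(y/x)^(4/3). Set equal to P_x/P_y.
Solve for the ratio: y/x = [(1/2)·P_x/P_y]^(0.75).
With the ratio pinned down, the budget gives x* = M/(P_x + P_y·(y/x)) and y* = (y/x)·x*.
Numerically y/x = 1.60553, so x* = 35/(9.4 + 2.5·1.60553) = 2.6092 and y* = 1.60553·2.6092 = 4.1892.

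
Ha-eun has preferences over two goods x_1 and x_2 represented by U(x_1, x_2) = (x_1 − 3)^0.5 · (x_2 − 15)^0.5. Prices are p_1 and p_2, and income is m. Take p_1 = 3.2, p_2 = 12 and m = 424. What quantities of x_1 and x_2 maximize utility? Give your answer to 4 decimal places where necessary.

x_1* = 39.625, x_2* = 24.7667

Let x_1' = x_1−3, x_2' = x_2−15. MRS = x_2'/x_1' = p_1/p_2.
Substituting into the budget: x_1* = 3 + 0.5·(m − 3·p_1 − 15·p_2)/p_1, and x_2* = 15 + 0.5·(…)/p_2.
Discretionary income = 424 − 3·3.2 − 15·12 = 234.4; x_1* = 3 + 0.5·234.4/3.2 = 39.625; x_2* = 15 + 0.5·234.4/12 = 24.7667.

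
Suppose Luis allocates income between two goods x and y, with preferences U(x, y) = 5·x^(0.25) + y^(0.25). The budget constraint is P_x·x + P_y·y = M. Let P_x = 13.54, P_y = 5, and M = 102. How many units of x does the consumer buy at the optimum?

x* = 6.4773

From the CES first-order condition, 5·(y/x)^(0.75) = P_x/P_y.
Solve for the ratio: y/x = [(1/5)·P_x/P_y]^(4/3).
With the ratio pinned down, the budget gives x* = M/(P_x + P_y·(y/x)) and y* = (y/x)·x*.
Numerically y/x = 0.441474, so x* = 102/(13.54 + 5·0.441474) = 6.4773.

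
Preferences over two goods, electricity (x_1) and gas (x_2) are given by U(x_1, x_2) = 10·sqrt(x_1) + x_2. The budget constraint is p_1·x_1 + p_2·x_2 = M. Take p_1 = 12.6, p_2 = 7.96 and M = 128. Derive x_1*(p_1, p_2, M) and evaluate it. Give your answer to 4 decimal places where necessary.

x_1* = 9.9776

Utility is quasi-linear in x_2; the FOC for x_1 is 5/√x_1 = p_1/p_2.
Thus x_1* = (5·p_2/p_1)² — independent of M — with the rest of income spent on x_2.
Plugging in: x_1* = (5·7.96/12.6)² = 9.9776.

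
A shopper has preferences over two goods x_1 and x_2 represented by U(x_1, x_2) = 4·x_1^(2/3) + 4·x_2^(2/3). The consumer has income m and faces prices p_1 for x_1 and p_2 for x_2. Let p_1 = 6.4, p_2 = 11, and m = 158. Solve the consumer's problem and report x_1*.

x_1* = 18.444

With the ratio pinned down, the budget gives x_1* = m/(p_1 + p_2·(x_2/x_1)) and x_2* = (x_2/x_1)·x_1*.
Numerically x_2/x_1 = 0.196953, so x_1* = 158/(6.4 + 11·0.196953) = 18.444.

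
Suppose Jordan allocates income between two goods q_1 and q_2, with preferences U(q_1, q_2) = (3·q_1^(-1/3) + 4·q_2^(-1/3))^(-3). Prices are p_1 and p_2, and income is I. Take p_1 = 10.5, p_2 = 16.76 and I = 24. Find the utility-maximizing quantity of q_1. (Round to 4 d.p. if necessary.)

MU_q_1 ∝ 3·q_1^(-4/3), MU_q_2 ∝ 4·q_2^(-4/3), so MRS = (3/4)·(q_2/q_1)^(4/3) = p_1/p_2.
Hence q_2/q_1 = ((4/3)·p_1/p_2)^(1/(4/3)), i.e. raised to the 0.75 power.
With the ratio pinned down, the budget gives q_1* = I/(p_1 + p_2·(q_2/q_1)) and q_2* = (q_2/q_1)·q_1*.
Numerically q_2/q_1 = 0.873757, so q_1* = 24/(10.5 + 16.76·0.873757) = 0.9545.

q_1* = 0.9545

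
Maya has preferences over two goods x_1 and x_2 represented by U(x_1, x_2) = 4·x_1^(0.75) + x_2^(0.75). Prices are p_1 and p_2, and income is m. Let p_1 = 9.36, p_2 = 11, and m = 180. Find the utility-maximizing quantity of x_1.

MU_x_1 ∝ 4·x_1^(-0.25), MU_x_2 ∝ x_2^(-0.25), so MRS = 4·(x_2/x_1)^(0.25) = p_1/p_2.
Hence x_2/x_1 = ((1/4)·p_1/p_2)^(1/(0.25)), i.e. raised to the 4 power.
Substitute x_2 = (x_2/x_1)·x_1 into the budget: x_1* = m/(p_1 + p_2·(x_2/x_1)).
Numerically x_2/x_1 = 0.002048, so x_1* = 180/(9.36 + 11·0.002048) = 19.1846.

x_1* = 19.1846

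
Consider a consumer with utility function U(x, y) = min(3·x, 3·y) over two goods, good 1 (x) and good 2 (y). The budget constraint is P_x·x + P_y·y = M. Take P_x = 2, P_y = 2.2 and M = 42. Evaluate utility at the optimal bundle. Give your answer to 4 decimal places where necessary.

With perfect complements, no substitution: consume in ratio x:y = 3:3.
Budget: P_x·x + P_y·x = M, so (3·P_x + 3·P_y)·x = 3·M.
Demand: x*(P_x,P_y,M) = 3·M/(3·P_x + 3·P_y), y* = 3·M/(3·P_x + 3·P_y).
Here 3·2 + 3·2.2 = 12.6, giving x* = 10 and y* = 10.
Utility at the optimum: U(10, 10) = 30.

V = 30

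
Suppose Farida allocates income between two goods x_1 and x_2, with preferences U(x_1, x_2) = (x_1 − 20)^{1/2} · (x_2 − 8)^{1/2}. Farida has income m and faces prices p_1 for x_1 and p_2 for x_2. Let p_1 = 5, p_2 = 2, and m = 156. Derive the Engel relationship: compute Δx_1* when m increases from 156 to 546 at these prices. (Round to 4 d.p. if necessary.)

Δx_1* = 39

Substituting into the budget: x_1* = 20 + 0.5·(m − 20·p_1 − 8·p_2)/p_1, and x_2* = 8 + 0.5·(…)/p_2.
Discretionary income = 156 − 20·5 − 8·2 = 40; x_1* = 20 + 0.5·40/5 = 24.
At m' = 546: x_1* = 63. Change: 63 − 24 = 39.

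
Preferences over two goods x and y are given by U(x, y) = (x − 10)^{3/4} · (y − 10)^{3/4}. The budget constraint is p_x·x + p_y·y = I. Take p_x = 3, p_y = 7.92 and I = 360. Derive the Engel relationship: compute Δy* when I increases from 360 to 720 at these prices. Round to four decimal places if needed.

MRS = (y−10)/(x−10). Tangency with p_x/p_y gives y−10 = (p_x/p_y)·(x−10).
Substituting into the budget: x* = 10 + 0.5·(I − 10·p_x − 10·p_y)/p_x, and y* = 10 + 0.5·(…)/p_y.
Discretionary income = 360 − 10·3 − 10·7.92 = 250.8; y* = 10 + 0.5·250.8/7.92 = 25.8333.
At I' = 720: y* = 48.5606. Change: 48.5606 − 25.8333 = 22.7273.

Δy* = 22.7273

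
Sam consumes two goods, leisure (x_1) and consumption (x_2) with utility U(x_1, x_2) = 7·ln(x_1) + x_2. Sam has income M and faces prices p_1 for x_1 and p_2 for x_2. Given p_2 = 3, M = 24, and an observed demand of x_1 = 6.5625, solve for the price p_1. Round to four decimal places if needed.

p_1 = 3.2

MU_x_1 = 7/x_1, MU_x_2 = 1. Tangency: 7/x_1 = p_1/p_2.
So x_1*(p_1,p_2) = 7·p_2/p_1, independent of income; and x_2* = (M − 7·p_2)/p_2.
Set x_1* = 6.5625 in the demand function and solve for p_1: p_1 = 3.2.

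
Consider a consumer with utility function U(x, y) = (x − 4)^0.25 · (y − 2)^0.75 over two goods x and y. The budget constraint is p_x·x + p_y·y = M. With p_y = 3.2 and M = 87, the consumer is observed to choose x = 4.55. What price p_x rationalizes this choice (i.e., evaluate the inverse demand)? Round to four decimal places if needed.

MRS = (1/3)·(y−2)/(x−4). Tangency with p_x/p_y gives y−2 = 3·(p_x/p_y)·(x−4).
Substituting into the budget: x* = 4 + 0.25·(M − 4·p_x − 2·p_y)/p_x, and y* = 2 + 0.75·(…)/p_y.
Set x* = 4.55 in the demand function and solve for p_x: p_x = 13.

p_x = 13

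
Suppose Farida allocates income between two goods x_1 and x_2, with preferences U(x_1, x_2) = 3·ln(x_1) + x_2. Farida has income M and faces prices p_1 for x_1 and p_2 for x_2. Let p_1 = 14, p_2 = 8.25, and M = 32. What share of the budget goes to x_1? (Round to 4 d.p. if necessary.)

share on x_1 = 0.7734

Set MRS = p_1/p_2: (3/x_1)/1 = p_1/p_2.
So x_1*(p_1,p_2) = 3·p_2/p_1, independent of income; and x_2* = (M − 3·p_2)/p_2.
At the given prices: x_1* = 3·8.25/14 = 1.7679, and x_2* = 0.8788.
Expenditure on x_1: 14·1.7679 = 24.75; share = 0.7734.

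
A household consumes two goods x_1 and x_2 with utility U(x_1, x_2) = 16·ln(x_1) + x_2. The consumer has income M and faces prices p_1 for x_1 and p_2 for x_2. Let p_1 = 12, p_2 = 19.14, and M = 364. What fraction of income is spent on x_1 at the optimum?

share on x_1 = 0.8413

So x_1*(p_1,p_2) = 16·p_2/p_1, independent of income; and x_2* = (M − 16·p_2)/p_2.
At the given prices: x_1* = 16·19.14/12 = 25.52, and x_2* = 3.0178.
Expenditure on x_1: 12·25.52 = 306.24; share = 0.8413.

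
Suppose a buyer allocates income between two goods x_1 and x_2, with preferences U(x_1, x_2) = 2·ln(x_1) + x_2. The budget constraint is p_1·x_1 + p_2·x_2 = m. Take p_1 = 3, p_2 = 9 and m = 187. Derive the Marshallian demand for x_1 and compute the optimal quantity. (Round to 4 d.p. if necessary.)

x_1* = 6

Set MRS = p_1/p_2: (2/x_1)/1 = p_1/p_2.
So x_1*(p_1,p_2) = 2·p_2/p_1, independent of income; and x_2* = (m − 2·p_2)/p_2.
At the given prices: x_1* = 2·9/3 = 6.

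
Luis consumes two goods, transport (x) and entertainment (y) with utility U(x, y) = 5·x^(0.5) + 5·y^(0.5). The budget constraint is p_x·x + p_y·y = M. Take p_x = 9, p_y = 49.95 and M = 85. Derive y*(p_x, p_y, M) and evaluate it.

From the CES first-order condition, (y/x)^(0.5) = p_x/p_y.
Hence y/x = (p_x/p_y)^(1/(0.5)), i.e. raised to the 2 power.
Substitute y = (y/x)·x into the budget: x* = M/(p_x + p_y·(y/x)).
Numerically y/x = 0.032465, so x* = 85/(9 + 49.95·0.032465) = 8.0025 and y* = 0.032465·8.0025 = 0.2598.

y* = 0.2598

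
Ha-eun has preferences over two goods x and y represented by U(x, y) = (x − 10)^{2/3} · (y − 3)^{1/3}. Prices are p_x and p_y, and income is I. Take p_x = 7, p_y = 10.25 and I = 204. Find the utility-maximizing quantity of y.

Substituting into the budget: x* = 10 + 2/3·(I − 10·p_x − 3·p_y)/p_x, and y* = 3 + 1/3·(…)/p_y.
Discretionary income = 204 − 10·7 − 3·10.25 = 103.25; y* = 3 + 1/3·103.25/10.25 = 6.3577.

y* = 6.3577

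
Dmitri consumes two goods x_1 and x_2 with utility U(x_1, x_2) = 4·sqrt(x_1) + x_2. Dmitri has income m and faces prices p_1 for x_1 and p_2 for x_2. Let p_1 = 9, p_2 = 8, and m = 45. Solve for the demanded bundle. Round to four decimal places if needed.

x_1* = 3.1605, x_2* = 2.0694

Set MRS = p_1/p_2: 2·x_1^(−1/2) = p_1/p_2.
Solve: √x_1 = 2·p_2/p_1, so x_1*(p_1,p_2) = (2·p_2/p_1)², and x_2* = (m − p_1·x_1*)/p_2.
Plugging in: x_1* = (2·8/9)² = 3.1605, x_2* = 2.0694.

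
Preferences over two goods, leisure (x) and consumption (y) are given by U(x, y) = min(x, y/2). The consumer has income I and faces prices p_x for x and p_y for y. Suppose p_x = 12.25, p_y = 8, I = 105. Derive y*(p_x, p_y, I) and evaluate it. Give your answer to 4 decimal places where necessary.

Demand: x*(p_x,p_y,I) = I/(p_x + 2·p_y), y* = 2·I/(p_x + 2·p_y).
Here 12.25 + 2·8 = 28.25, giving y* = 7.4336.

y* = 7.4336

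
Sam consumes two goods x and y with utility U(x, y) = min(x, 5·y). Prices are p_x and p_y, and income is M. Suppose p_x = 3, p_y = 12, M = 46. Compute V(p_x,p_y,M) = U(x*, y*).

V = 8.5185

With perfect complements, no substitution: consume in ratio x:y = 5:1.
Budget: p_x·x + p_y·(1/5)·x = M, so (5·p_x + p_y)·x = 5·M.
Demand: x*(p_x,p_y,M) = 5·M/(5·p_x + p_y), y* = M/(5·p_x + p_y).
Here 5·3 + 12 = 27, giving x* = 8.5185 and y* = 1.7037.
Utility at the optimum: U(8.5185, 1.7037) = 8.5185.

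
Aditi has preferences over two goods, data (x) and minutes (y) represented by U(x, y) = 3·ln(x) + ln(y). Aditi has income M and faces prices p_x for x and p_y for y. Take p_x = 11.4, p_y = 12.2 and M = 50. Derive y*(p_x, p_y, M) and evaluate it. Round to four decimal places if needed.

The MRS is 3·y/x. Set MRS = p_x/p_y.
So 3·p_y·y = p_x·x; combined with the budget, a share 0.75 of income goes to x.
Demand: x*(p_x,p_y,M) = 0.75·M/p_x and y* = 0.25·M/p_y.
At p_x=11.4, p_y=12.2, M=50: y* = 0.25·50/12.2 = 1.0246.

y* = 1.0246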